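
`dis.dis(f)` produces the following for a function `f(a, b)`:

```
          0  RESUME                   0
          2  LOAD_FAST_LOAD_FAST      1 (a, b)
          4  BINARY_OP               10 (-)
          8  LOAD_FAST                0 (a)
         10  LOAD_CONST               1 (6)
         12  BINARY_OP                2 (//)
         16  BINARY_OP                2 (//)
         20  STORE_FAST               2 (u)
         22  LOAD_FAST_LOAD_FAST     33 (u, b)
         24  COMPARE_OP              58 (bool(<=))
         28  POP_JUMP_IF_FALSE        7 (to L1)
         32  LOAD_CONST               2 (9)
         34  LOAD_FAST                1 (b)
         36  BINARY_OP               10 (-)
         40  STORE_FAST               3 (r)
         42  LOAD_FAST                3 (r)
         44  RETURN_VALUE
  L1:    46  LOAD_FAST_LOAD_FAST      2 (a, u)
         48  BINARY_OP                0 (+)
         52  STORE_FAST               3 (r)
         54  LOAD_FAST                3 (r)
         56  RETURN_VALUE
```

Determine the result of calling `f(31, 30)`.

LOAD_FAST_LOAD_FAST a,b → push 31,30. Stack: [31, 30]
BINARY_OP - → 31 - 30 = 1. Stack: [1]
LOAD_FAST a → push 31. Stack: [1, 31]
LOAD_CONST → push 6. Stack: [1, 31, 6]
BINARY_OP // → 31 // 6 = 5. Stack: [1, 5]
BINARY_OP // → 1 // 5 = 0. Stack: [0]
STORE_FAST u → u=0. Stack: []
LOAD_FAST_LOAD_FAST u,b → push 0,30. Stack: [0, 30]
COMPARE_OP bool(<=) → 0 vs 30 = True. Stack: [True]
POP_JUMP_IF_FALSE → pop True; no jump. Stack: []
LOAD_CONST → push 9. Stack: [9]
LOAD_FAST b → push 30. Stack: [9, 30]
BINARY_OP - → 9 - 30 = -21. Stack: [-21]
STORE_FAST r → r=-21. Stack: []
LOAD_FAST r → push -21. Stack: [-21]
RETURN_VALUE → return -21.

-21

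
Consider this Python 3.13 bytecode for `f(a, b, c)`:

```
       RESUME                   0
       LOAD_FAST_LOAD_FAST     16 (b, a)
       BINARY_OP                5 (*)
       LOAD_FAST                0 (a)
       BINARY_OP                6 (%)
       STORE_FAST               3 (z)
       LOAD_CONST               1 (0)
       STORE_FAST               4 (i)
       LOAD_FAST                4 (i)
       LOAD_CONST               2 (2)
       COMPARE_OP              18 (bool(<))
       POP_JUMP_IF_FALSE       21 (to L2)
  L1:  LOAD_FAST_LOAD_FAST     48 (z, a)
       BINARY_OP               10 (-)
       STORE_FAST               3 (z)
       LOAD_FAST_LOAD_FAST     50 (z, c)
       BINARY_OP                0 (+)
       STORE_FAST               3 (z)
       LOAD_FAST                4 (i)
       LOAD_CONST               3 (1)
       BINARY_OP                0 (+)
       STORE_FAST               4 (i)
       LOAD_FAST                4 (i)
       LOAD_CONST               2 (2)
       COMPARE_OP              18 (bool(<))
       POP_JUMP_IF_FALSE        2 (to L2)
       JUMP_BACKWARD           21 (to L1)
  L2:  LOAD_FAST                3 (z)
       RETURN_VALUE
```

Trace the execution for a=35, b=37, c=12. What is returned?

LOAD_FAST_LOAD_FAST b,a → push 37,35. Stack: [37, 35]
BINARY_OP * → 37 * 35 = 1295. Stack: [1295]
LOAD_FAST a → push 35. Stack: [1295, 35]
BINARY_OP % → 1295 % 35 = 0. Stack: [0]
STORE_FAST z → z=0. Stack: []
LOAD_CONST → push 0. Stack: [0]
STORE_FAST i → i=0. Stack: []
LOAD_FAST i → push 0. Stack: [0]
LOAD_CONST → push 2. Stack: [0, 2]
COMPARE_OP bool(<) → 0 vs 2 = True. Stack: [True]
POP_JUMP_IF_FALSE → pop True; no jump. Stack: []
LOAD_FAST_LOAD_FAST z,a → push 0,35. Stack: [0, 35]
BINARY_OP - → 0 - 35 = -35. Stack: [-35]
STORE_FAST z → z=-35. Stack: []
LOAD_FAST_LOAD_FAST z,c → push -35,12. Stack: [-35, 12]
BINARY_OP + → -35 + 12 = -23. Stack: [-23]
STORE_FAST z → z=-23. Stack: []
LOAD_FAST i → push 0. Stack: [0]
LOAD_CONST → push 1. Stack: [0, 1]
BINARY_OP + → 0 + 1 = 1. Stack: [1]
STORE_FAST i → i=1. Stack: []
LOAD_FAST i → push 1. Stack: [1]
LOAD_CONST → push 2. Stack: [1, 2]
COMPARE_OP bool(<) → 1 vs 2 = True. Stack: [True]
POP_JUMP_IF_FALSE → pop True; no jump. Stack: []
LOAD_FAST_LOAD_FAST z,a → push -23,35. Stack: [-23, 35]
BINARY_OP - → -23 - 35 = -58. Stack: [-58]
STORE_FAST z → z=-58. Stack: []
LOAD_FAST_LOAD_FAST z,c → push -58,12. Stack: [-58, 12]
BINARY_OP + → -58 + 12 = -46. Stack: [-46]
STORE_FAST z → z=-46. Stack: []
LOAD_FAST i → push 1. Stack: [1]
LOAD_CONST → push 1. Stack: [1, 1]
BINARY_OP + → 1 + 1 = 2. Stack: [2]
STORE_FAST i → i=2. Stack: []
LOAD_FAST i → push 2. Stack: [2]
LOAD_CONST → push 2. Stack: [2, 2]
COMPARE_OP bool(<) → 2 vs 2 = False. Stack: [False]
POP_JUMP_IF_FALSE → pop False; jump. Stack: []
LOAD_FAST z → push -46. Stack: [-46]
RETURN_VALUE → return -46.

-46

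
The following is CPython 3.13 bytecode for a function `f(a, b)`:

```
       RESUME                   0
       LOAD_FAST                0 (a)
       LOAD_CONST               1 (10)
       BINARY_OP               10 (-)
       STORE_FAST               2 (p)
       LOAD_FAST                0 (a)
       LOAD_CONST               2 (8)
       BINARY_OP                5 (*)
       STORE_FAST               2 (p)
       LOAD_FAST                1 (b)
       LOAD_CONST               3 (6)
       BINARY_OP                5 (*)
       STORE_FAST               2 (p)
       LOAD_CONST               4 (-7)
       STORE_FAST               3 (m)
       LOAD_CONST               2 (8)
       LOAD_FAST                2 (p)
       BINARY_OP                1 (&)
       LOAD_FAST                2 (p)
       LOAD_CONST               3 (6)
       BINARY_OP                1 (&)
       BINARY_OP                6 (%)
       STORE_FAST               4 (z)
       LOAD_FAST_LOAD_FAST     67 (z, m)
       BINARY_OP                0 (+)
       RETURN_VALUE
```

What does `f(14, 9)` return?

-7

LOAD_FAST a → push 14. Stack: [14]
LOAD_CONST → push 10. Stack: [14, 10]
BINARY_OP - → 14 - 10 = 4. Stack: [4]
STORE_FAST p → p=4. Stack: []
LOAD_FAST a → push 14. Stack: [14]
LOAD_CONST → push 8. Stack: [14, 8]
BINARY_OP * → 14 * 8 = 112. Stack: [112]
STORE_FAST p → p=112. Stack: []
LOAD_FAST b → push 9. Stack: [9]
LOAD_CONST → push 6. Stack: [9, 6]
BINARY_OP * → 9 * 6 = 54. Stack: [54]
STORE_FAST p → p=54. Stack: []
LOAD_CONST → push -7. Stack: [-7]
STORE_FAST m → m=-7. Stack: []
LOAD_CONST → push 8. Stack: [8]
LOAD_FAST p → push 54. Stack: [8, 54]
BINARY_OP & → 8 & 54 = 0. Stack: [0]
LOAD_FAST p → push 54. Stack: [0, 54]
LOAD_CONST → push 6. Stack: [0, 54, 6]
BINARY_OP & → 54 & 6 = 6. Stack: [0, 6]
BINARY_OP % → 0 % 6 = 0. Stack: [0]
STORE_FAST z → z=0. Stack: []
LOAD_FAST_LOAD_FAST z,m → push 0,-7. Stack: [0, -7]
BINARY_OP + → 0 + -7 = -7. Stack: [-7]
RETURN_VALUE → return -7.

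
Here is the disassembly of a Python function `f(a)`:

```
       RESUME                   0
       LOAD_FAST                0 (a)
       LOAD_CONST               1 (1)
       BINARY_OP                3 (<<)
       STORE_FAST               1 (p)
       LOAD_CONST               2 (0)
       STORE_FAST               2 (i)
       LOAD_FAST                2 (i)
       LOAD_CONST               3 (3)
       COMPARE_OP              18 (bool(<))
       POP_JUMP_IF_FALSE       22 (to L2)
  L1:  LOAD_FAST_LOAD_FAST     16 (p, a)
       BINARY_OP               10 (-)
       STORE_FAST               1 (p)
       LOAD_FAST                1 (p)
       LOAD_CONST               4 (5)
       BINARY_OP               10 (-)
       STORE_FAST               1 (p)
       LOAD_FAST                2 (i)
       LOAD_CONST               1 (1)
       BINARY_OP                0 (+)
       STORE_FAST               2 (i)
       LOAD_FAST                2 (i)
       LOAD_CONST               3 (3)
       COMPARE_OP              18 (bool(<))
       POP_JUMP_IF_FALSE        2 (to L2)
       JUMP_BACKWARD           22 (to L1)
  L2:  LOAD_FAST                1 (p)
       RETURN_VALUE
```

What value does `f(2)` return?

-17

LOAD_FAST a → push 2. Stack: [2]
LOAD_CONST → push 1. Stack: [2, 1]
BINARY_OP << → 2 << 1 = 4. Stack: [4]
STORE_FAST p → p=4. Stack: []
LOAD_CONST → push 0. Stack: [0]
STORE_FAST i → i=0. Stack: []
LOAD_FAST i → push 0. Stack: [0]
LOAD_CONST → push 3. Stack: [0, 3]
COMPARE_OP bool(<) → 0 vs 3 = True. Stack: [True]
POP_JUMP_IF_FALSE → pop True; no jump. Stack: []
LOAD_FAST_LOAD_FAST p,a → push 4,2. Stack: [4, 2]
BINARY_OP - → 4 - 2 = 2. Stack: [2]
STORE_FAST p → p=2. Stack: []
LOAD_FAST p → push 2. Stack: [2]
LOAD_CONST → push 5. Stack: [2, 5]
BINARY_OP - → 2 - 5 = -3. Stack: [-3]
STORE_FAST p → p=-3. Stack: []
LOAD_FAST i → push 0. Stack: [0]
LOAD_CONST → push 1. Stack: [0, 1]
BINARY_OP + → 0 + 1 = 1. Stack: [1]
STORE_FAST i → i=1. Stack: []
LOAD_FAST i → push 1. Stack: [1]
LOAD_CONST → push 3. Stack: [1, 3]
COMPARE_OP bool(<) → 1 vs 3 = True. Stack: [True]
POP_JUMP_IF_FALSE → pop True; no jump. Stack: []
LOAD_FAST_LOAD_FAST p,a → push -3,2. Stack: [-3, 2]
BINARY_OP - → -3 - 2 = -5. Stack: [-5]
STORE_FAST p → p=-5. Stack: []
LOAD_FAST p → push -5. Stack: [-5]
LOAD_CONST → push 5. Stack: [-5, 5]
BINARY_OP - → -5 - 5 = -10. Stack: [-10]
STORE_FAST p → p=-10. Stack: []
LOAD_FAST i → push 1. Stack: [1]
LOAD_CONST → push 1. Stack: [1, 1]
BINARY_OP + → 1 + 1 = 2. Stack: [2]
STORE_FAST i → i=2. Stack: []
LOAD_FAST i → push 2. Stack: [2]
LOAD_CONST → push 3. Stack: [2, 3]
COMPARE_OP bool(<) → 2 vs 3 = True. Stack: [True]
POP_JUMP_IF_FALSE → pop True; no jump. Stack: []
LOAD_FAST_LOAD_FAST p,a → push -10,2. Stack: [-10, 2]
BINARY_OP - → -10 - 2 = -12. Stack: [-12]
STORE_FAST p → p=-12. Stack: []
LOAD_FAST p → push -12. Stack: [-12]
LOAD_CONST → push 5. Stack: [-12, 5]
BINARY_OP - → -12 - 5 = -17. Stack: [-17]
STORE_FAST p → p=-17. Stack: []
LOAD_FAST i → push 2. Stack: [2]
LOAD_CONST → push 1. Stack: [2, 1]
BINARY_OP + → 2 + 1 = 3. Stack: [3]
STORE_FAST i → i=3. Stack: []
LOAD_FAST i → push 3. Stack: [3]
LOAD_CONST → push 3. Stack: [3, 3]
COMPARE_OP bool(<) → 3 vs 3 = False. Stack: [False]
POP_JUMP_IF_FALSE → pop False; jump. Stack: []
LOAD_FAST p → push -17. Stack: [-17]
RETURN_VALUE → return -17.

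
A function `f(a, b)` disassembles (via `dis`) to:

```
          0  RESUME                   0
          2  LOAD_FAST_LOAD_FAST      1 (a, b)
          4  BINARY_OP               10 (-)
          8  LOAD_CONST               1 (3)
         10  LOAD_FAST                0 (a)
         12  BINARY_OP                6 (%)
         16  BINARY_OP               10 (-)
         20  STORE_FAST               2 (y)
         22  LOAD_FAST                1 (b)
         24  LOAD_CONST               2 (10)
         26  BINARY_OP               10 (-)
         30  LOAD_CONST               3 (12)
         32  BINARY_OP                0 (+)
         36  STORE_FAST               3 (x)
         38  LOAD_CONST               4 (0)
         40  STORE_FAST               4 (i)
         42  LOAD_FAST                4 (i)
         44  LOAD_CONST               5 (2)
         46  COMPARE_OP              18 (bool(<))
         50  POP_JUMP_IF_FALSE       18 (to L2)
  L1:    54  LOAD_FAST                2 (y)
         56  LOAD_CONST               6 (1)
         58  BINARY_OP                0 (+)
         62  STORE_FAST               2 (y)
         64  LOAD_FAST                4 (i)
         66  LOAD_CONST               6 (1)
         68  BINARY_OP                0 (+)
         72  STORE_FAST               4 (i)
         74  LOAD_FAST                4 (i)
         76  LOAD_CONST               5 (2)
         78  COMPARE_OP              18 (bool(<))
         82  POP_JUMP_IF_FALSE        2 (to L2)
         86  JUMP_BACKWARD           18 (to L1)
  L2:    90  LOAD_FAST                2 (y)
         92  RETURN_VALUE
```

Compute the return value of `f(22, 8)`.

LOAD_FAST_LOAD_FAST a,b → push 22,8. Stack: [22, 8]
BINARY_OP - → 22 - 8 = 14. Stack: [14]
LOAD_CONST → push 3. Stack: [14, 3]
LOAD_FAST a → push 22. Stack: [14, 3, 22]
BINARY_OP % → 3 % 22 = 3. Stack: [14, 3]
BINARY_OP - → 14 - 3 = 11. Stack: [11]
STORE_FAST y → y=11. Stack: []
LOAD_FAST b → push 8. Stack: [8]
LOAD_CONST → push 10. Stack: [8, 10]
BINARY_OP - → 8 - 10 = -2. Stack: [-2]
LOAD_CONST → push 12. Stack: [-2, 12]
BINARY_OP + → -2 + 12 = 10. Stack: [10]
STORE_FAST x → x=10. Stack: []
LOAD_CONST → push 0. Stack: [0]
STORE_FAST i → i=0. Stack: []
LOAD_FAST i → push 0. Stack: [0]
LOAD_CONST → push 2. Stack: [0, 2]
COMPARE_OP bool(<) → 0 vs 2 = True. Stack: [True]
POP_JUMP_IF_FALSE → pop True; no jump. Stack: []
LOAD_FAST y → push 11. Stack: [11]
LOAD_CONST → push 1. Stack: [11, 1]
BINARY_OP + → 11 + 1 = 12. Stack: [12]
STORE_FAST y → y=12. Stack: []
LOAD_FAST i → push 0. Stack: [0]
LOAD_CONST → push 1. Stack: [0, 1]
BINARY_OP + → 0 + 1 = 1. Stack: [1]
STORE_FAST i → i=1. Stack: []
LOAD_FAST i → push 1. Stack: [1]
LOAD_CONST → push 2. Stack: [1, 2]
COMPARE_OP bool(<) → 1 vs 2 = True. Stack: [True]
POP_JUMP_IF_FALSE → pop True; no jump. Stack: []
LOAD_FAST y → push 12. Stack: [12]
LOAD_CONST → push 1. Stack: [12, 1]
BINARY_OP + → 12 + 1 = 13. Stack: [13]
STORE_FAST y → y=13. Stack: []
LOAD_FAST i → push 1. Stack: [1]
LOAD_CONST → push 1. Stack: [1, 1]
BINARY_OP + → 1 + 1 = 2. Stack: [2]
STORE_FAST i → i=2. Stack: []
LOAD_FAST i → push 2. Stack: [2]
LOAD_CONST → push 2. Stack: [2, 2]
COMPARE_OP bool(<) → 2 vs 2 = False. Stack: [False]
POP_JUMP_IF_FALSE → pop False; jump. Stack: []
LOAD_FAST y → push 13. Stack: [13]
RETURN_VALUE → return 13.

13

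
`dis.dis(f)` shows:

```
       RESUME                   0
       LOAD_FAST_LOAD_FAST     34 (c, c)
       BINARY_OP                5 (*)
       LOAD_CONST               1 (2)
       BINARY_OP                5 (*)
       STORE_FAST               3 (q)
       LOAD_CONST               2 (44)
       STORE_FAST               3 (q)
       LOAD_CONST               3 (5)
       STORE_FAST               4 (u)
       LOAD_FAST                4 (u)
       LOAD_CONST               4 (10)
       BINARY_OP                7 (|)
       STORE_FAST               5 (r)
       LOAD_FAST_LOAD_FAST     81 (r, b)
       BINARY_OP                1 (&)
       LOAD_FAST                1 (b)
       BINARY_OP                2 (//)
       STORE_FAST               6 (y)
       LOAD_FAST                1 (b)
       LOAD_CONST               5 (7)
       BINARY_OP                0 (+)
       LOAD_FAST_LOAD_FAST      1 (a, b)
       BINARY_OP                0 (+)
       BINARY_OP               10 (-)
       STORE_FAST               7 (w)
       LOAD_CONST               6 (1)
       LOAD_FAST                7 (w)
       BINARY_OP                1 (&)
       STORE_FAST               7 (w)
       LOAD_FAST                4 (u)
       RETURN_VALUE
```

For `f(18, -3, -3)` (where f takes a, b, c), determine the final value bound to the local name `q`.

LOAD_FAST_LOAD_FAST c,c → push -3,-3. Stack: [-3, -3]
BINARY_OP * → -3 * -3 = 9. Stack: [9]
LOAD_CONST → push 2. Stack: [9, 2]
BINARY_OP * → 9 * 2 = 18. Stack: [18]
STORE_FAST q → q=18. Stack: []
LOAD_CONST → push 44. Stack: [44]
STORE_FAST q → q=44. Stack: []
LOAD_CONST → push 5. Stack: [5]
STORE_FAST u → u=5. Stack: []
LOAD_FAST u → push 5. Stack: [5]
LOAD_CONST → push 10. Stack: [5, 10]
BINARY_OP | → 5 | 10 = 15. Stack: [15]
STORE_FAST r → r=15. Stack: []
LOAD_FAST_LOAD_FAST r,b → push 15,-3. Stack: [15, -3]
BINARY_OP & → 15 & -3 = 13. Stack: [13]
LOAD_FAST b → push -3. Stack: [13, -3]
BINARY_OP // → 13 // -3 = -5. Stack: [-5]
STORE_FAST y → y=-5. Stack: []
LOAD_FAST b → push -3. Stack: [-3]
LOAD_CONST → push 7. Stack: [-3, 7]
BINARY_OP + → -3 + 7 = 4. Stack: [4]
LOAD_FAST_LOAD_FAST a,b → push 18,-3. Stack: [4, 18, -3]
BINARY_OP + → 18 + -3 = 15. Stack: [4, 15]
BINARY_OP - → 4 - 15 = -11. Stack: [-11]
STORE_FAST w → w=-11. Stack: []
LOAD_CONST → push 1. Stack: [1]
LOAD_FAST w → push -11. Stack: [1, -11]
BINARY_OP & → 1 & -11 = 1. Stack: [1]
STORE_FAST w → w=1. Stack: []
LOAD_FAST u → push 5. Stack: [5]
RETURN_VALUE → return 5.

44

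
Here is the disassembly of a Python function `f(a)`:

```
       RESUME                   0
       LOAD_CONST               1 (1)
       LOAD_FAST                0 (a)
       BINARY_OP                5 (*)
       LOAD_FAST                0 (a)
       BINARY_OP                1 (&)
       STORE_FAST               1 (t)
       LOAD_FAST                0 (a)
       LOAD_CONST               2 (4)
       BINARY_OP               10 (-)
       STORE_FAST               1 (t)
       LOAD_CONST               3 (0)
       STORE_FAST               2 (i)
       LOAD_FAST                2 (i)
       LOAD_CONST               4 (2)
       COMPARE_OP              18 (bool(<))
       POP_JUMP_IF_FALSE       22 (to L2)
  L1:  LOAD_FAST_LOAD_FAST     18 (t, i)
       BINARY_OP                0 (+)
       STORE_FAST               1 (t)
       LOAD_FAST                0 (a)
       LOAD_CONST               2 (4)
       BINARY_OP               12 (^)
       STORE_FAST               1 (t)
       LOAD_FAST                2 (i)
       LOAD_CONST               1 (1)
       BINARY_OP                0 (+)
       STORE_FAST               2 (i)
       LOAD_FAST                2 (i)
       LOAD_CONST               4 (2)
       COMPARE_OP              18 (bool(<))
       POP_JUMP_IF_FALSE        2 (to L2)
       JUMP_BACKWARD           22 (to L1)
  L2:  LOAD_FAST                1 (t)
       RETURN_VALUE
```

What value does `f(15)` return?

LOAD_CONST → push 1. Stack: [1]
LOAD_FAST a → push 15. Stack: [1, 15]
BINARY_OP * → 1 * 15 = 15. Stack: [15]
LOAD_FAST a → push 15. Stack: [15, 15]
BINARY_OP & → 15 & 15 = 15. Stack: [15]
STORE_FAST t → t=15. Stack: []
LOAD_FAST a → push 15. Stack: [15]
LOAD_CONST → push 4. Stack: [15, 4]
BINARY_OP - → 15 - 4 = 11. Stack: [11]
STORE_FAST t → t=11. Stack: []
LOAD_CONST → push 0. Stack: [0]
STORE_FAST i → i=0. Stack: []
LOAD_FAST i → push 0. Stack: [0]
LOAD_CONST → push 2. Stack: [0, 2]
COMPARE_OP bool(<) → 0 vs 2 = True. Stack: [True]
POP_JUMP_IF_FALSE → pop True; no jump. Stack: []
LOAD_FAST_LOAD_FAST t,i → push 11,0. Stack: [11, 0]
BINARY_OP + → 11 + 0 = 11. Stack: [11]
STORE_FAST t → t=11. Stack: []
LOAD_FAST a → push 15. Stack: [15]
LOAD_CONST → push 4. Stack: [15, 4]
BINARY_OP ^ → 15 ^ 4 = 11. Stack: [11]
STORE_FAST t → t=11. Stack: []
LOAD_FAST i → push 0. Stack: [0]
LOAD_CONST → push 1. Stack: [0, 1]
BINARY_OP + → 0 + 1 = 1. Stack: [1]
STORE_FAST i → i=1. Stack: []
LOAD_FAST i → push 1. Stack: [1]
LOAD_CONST → push 2. Stack: [1, 2]
COMPARE_OP bool(<) → 1 vs 2 = True. Stack: [True]
POP_JUMP_IF_FALSE → pop True; no jump. Stack: []
LOAD_FAST_LOAD_FAST t,i → push 11,1. Stack: [11, 1]
BINARY_OP + → 11 + 1 = 12. Stack: [12]
STORE_FAST t → t=12. Stack: []
LOAD_FAST a → push 15. Stack: [15]
LOAD_CONST → push 4. Stack: [15, 4]
BINARY_OP ^ → 15 ^ 4 = 11. Stack: [11]
STORE_FAST t → t=11. Stack: []
LOAD_FAST i → push 1. Stack: [1]
LOAD_CONST → push 1. Stack: [1, 1]
BINARY_OP + → 1 + 1 = 2. Stack: [2]
STORE_FAST i → i=2. Stack: []
LOAD_FAST i → push 2. Stack: [2]
LOAD_CONST → push 2. Stack: [2, 2]
COMPARE_OP bool(<) → 2 vs 2 = False. Stack: [False]
POP_JUMP_IF_FALSE → pop False; jump. Stack: []
LOAD_FAST t → push 11. Stack: [11]
RETURN_VALUE → return 11.

11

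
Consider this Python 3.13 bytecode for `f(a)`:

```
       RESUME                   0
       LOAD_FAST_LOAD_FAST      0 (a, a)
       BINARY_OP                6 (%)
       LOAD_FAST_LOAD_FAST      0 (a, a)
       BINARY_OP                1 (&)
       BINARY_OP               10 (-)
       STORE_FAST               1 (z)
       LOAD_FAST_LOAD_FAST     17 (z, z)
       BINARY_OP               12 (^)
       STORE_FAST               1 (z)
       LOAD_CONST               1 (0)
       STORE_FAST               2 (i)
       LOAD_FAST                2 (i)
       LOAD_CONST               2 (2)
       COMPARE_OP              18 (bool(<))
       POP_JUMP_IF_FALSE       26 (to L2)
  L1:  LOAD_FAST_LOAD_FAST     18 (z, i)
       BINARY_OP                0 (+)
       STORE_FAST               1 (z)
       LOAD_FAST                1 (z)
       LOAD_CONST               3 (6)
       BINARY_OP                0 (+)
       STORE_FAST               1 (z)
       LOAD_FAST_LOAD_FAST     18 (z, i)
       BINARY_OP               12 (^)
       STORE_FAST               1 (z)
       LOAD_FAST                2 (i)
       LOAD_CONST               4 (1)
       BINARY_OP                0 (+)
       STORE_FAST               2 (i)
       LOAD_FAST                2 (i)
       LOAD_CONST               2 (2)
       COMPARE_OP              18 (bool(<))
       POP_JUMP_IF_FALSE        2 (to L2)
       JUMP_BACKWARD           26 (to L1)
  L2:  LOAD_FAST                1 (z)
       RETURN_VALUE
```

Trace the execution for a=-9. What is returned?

12

LOAD_FAST_LOAD_FAST a,a → push -9,-9. Stack: [-9, -9]
BINARY_OP % → -9 % -9 = 0. Stack: [0]
LOAD_FAST_LOAD_FAST a,a → push -9,-9. Stack: [0, -9, -9]
BINARY_OP & → -9 & -9 = -9. Stack: [0, -9]
BINARY_OP - → 0 - -9 = 9. Stack: [9]
STORE_FAST z → z=9. Stack: []
LOAD_FAST_LOAD_FAST z,z → push 9,9. Stack: [9, 9]
BINARY_OP ^ → 9 ^ 9 = 0. Stack: [0]
STORE_FAST z → z=0. Stack: []
LOAD_CONST → push 0. Stack: [0]
STORE_FAST i → i=0. Stack: []
LOAD_FAST i → push 0. Stack: [0]
LOAD_CONST → push 2. Stack: [0, 2]
COMPARE_OP bool(<) → 0 vs 2 = True. Stack: [True]
POP_JUMP_IF_FALSE → pop True; no jump. Stack: []
LOAD_FAST_LOAD_FAST z,i → push 0,0. Stack: [0, 0]
BINARY_OP + → 0 + 0 = 0. Stack: [0]
STORE_FAST z → z=0. Stack: []
LOAD_FAST z → push 0. Stack: [0]
LOAD_CONST → push 6. Stack: [0, 6]
BINARY_OP + → 0 + 6 = 6. Stack: [6]
STORE_FAST z → z=6. Stack: []
LOAD_FAST_LOAD_FAST z,i → push 6,0. Stack: [6, 0]
BINARY_OP ^ → 6 ^ 0 = 6. Stack: [6]
STORE_FAST z → z=6. Stack: []
LOAD_FAST i → push 0. Stack: [0]
LOAD_CONST → push 1. Stack: [0, 1]
BINARY_OP + → 0 + 1 = 1. Stack: [1]
STORE_FAST i → i=1. Stack: []
LOAD_FAST i → push 1. Stack: [1]
LOAD_CONST → push 2. Stack: [1, 2]
COMPARE_OP bool(<) → 1 vs 2 = True. Stack: [True]
POP_JUMP_IF_FALSE → pop True; no jump. Stack: []
LOAD_FAST_LOAD_FAST z,i → push 6,1. Stack: [6, 1]
BINARY_OP + → 6 + 1 = 7. Stack: [7]
STORE_FAST z → z=7. Stack: []
LOAD_FAST z → push 7. Stack: [7]
LOAD_CONST → push 6. Stack: [7, 6]
BINARY_OP + → 7 + 6 = 13. Stack: [13]
STORE_FAST z → z=13. Stack: []
LOAD_FAST_LOAD_FAST z,i → push 13,1. Stack: [13, 1]
BINARY_OP ^ → 13 ^ 1 = 12. Stack: [12]
STORE_FAST z → z=12. Stack: []
LOAD_FAST i → push 1. Stack: [1]
LOAD_CONST → push 1. Stack: [1, 1]
BINARY_OP + → 1 + 1 = 2. Stack: [2]
STORE_FAST i → i=2. Stack: []
LOAD_FAST i → push 2. Stack: [2]
LOAD_CONST → push 2. Stack: [2, 2]
COMPARE_OP bool(<) → 2 vs 2 = False. Stack: [False]
POP_JUMP_IF_FALSE → pop False; jump. Stack: []
LOAD_FAST z → push 12. Stack: [12]
RETURN_VALUE → return 12.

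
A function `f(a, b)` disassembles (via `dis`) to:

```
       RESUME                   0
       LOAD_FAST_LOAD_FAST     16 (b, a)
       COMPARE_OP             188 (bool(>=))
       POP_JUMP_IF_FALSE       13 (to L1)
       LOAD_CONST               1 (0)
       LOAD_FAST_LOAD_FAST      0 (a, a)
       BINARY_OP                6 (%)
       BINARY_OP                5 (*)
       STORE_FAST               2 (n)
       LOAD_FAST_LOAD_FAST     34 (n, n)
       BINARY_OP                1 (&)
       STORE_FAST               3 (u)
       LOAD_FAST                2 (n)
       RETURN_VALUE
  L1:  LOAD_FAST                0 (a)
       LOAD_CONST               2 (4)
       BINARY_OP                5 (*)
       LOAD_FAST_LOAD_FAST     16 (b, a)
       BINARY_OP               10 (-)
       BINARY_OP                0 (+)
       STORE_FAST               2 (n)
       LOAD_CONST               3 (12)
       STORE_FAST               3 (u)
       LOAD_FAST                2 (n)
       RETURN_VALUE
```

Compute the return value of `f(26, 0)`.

78

LOAD_FAST_LOAD_FAST b,a → push 0,26. Stack: [0, 26]
COMPARE_OP bool(>=) → 0 vs 26 = False. Stack: [False]
POP_JUMP_IF_FALSE → pop False; jump. Stack: []
LOAD_FAST a → push 26. Stack: [26]
LOAD_CONST → push 4. Stack: [26, 4]
BINARY_OP * → 26 * 4 = 104. Stack: [104]
LOAD_FAST_LOAD_FAST b,a → push 0,26. Stack: [104, 0, 26]
BINARY_OP - → 0 - 26 = -26. Stack: [104, -26]
BINARY_OP + → 104 + -26 = 78. Stack: [78]
STORE_FAST n → n=78. Stack: []
LOAD_CONST → push 12. Stack: [12]
STORE_FAST u → u=12. Stack: []
LOAD_FAST n → push 78. Stack: [78]
RETURN_VALUE → return 78.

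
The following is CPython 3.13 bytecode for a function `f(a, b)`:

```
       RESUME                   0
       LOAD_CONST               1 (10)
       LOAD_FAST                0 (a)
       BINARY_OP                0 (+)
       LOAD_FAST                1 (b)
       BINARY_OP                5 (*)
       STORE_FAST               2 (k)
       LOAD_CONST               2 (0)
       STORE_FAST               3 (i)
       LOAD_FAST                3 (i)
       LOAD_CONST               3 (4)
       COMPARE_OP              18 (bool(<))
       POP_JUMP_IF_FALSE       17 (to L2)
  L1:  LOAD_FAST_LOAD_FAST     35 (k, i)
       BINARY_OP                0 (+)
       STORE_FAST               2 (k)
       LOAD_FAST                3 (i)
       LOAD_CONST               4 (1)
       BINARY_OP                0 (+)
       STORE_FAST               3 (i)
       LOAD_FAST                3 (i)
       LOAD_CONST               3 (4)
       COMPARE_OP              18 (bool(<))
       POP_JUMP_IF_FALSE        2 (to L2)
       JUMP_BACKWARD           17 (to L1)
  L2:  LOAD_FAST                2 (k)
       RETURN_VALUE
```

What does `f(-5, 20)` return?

LOAD_CONST → push 10. Stack: [10]
LOAD_FAST a → push -5. Stack: [10, -5]
BINARY_OP + → 10 + -5 = 5. Stack: [5]
LOAD_FAST b → push 20. Stack: [5, 20]
BINARY_OP * → 5 * 20 = 100. Stack: [100]
STORE_FAST k → k=100. Stack: []
LOAD_CONST → push 0. Stack: [0]
STORE_FAST i → i=0. Stack: []
LOAD_FAST i → push 0. Stack: [0]
LOAD_CONST → push 4. Stack: [0, 4]
COMPARE_OP bool(<) → 0 vs 4 = True. Stack: [True]
POP_JUMP_IF_FALSE → pop True; no jump. Stack: []
LOAD_FAST_LOAD_FAST k,i → push 100,0. Stack: [100, 0]
BINARY_OP + → 100 + 0 = 100. Stack: [100]
STORE_FAST k → k=100. Stack: []
LOAD_FAST i → push 0. Stack: [0]
LOAD_CONST → push 1. Stack: [0, 1]
BINARY_OP + → 0 + 1 = 1. Stack: [1]
STORE_FAST i → i=1. Stack: []
LOAD_FAST i → push 1. Stack: [1]
LOAD_CONST → push 4. Stack: [1, 4]
COMPARE_OP bool(<) → 1 vs 4 = True. Stack: [True]
POP_JUMP_IF_FALSE → pop True; no jump. Stack: []
LOAD_FAST_LOAD_FAST k,i → push 100,1. Stack: [100, 1]
BINARY_OP + → 100 + 1 = 101. Stack: [101]
STORE_FAST k → k=101. Stack: []
LOAD_FAST i → push 1. Stack: [1]
LOAD_CONST → push 1. Stack: [1, 1]
BINARY_OP + → 1 + 1 = 2. Stack: [2]
STORE_FAST i → i=2. Stack: []
LOAD_FAST i → push 2. Stack: [2]
LOAD_CONST → push 4. Stack: [2, 4]
COMPARE_OP bool(<) → 2 vs 4 = True. Stack: [True]
POP_JUMP_IF_FALSE → pop True; no jump. Stack: []
LOAD_FAST_LOAD_FAST k,i → push 101,2. Stack: [101, 2]
BINARY_OP + → 101 + 2 = 103. Stack: [103]
STORE_FAST k → k=103. Stack: []
LOAD_FAST i → push 2. Stack: [2]
LOAD_CONST → push 1. Stack: [2, 1]
BINARY_OP + → 2 + 1 = 3. Stack: [3]
STORE_FAST i → i=3. Stack: []
LOAD_FAST i → push 3. Stack: [3]
LOAD_CONST → push 4. Stack: [3, 4]
COMPARE_OP bool(<) → 3 vs 4 = True. Stack: [True]
POP_JUMP_IF_FALSE → pop True; no jump. Stack: []
LOAD_FAST_LOAD_FAST k,i → push 103,3. Stack: [103, 3]
BINARY_OP + → 103 + 3 = 106. Stack: [106]
STORE_FAST k → k=106. Stack: []
LOAD_FAST i → push 3. Stack: [3]
LOAD_CONST → push 1. Stack: [3, 1]
BINARY_OP + → 3 + 1 = 4. Stack: [4]
STORE_FAST i → i=4. Stack: []
LOAD_FAST i → push 4. Stack: [4]
LOAD_CONST → push 4. Stack: [4, 4]
COMPARE_OP bool(<) → 4 vs 4 = False. Stack: [False]
POP_JUMP_IF_FALSE → pop False; jump. Stack: []
LOAD_FAST k → push 106. Stack: [106]
RETURN_VALUE → return 106.

106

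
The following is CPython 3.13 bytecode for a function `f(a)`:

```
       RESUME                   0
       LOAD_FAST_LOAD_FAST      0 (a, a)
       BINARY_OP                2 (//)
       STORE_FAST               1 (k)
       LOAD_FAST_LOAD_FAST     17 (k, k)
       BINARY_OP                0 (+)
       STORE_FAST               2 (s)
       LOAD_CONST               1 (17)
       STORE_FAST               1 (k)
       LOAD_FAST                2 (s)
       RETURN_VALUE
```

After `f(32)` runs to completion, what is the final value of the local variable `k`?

LOAD_FAST_LOAD_FAST a,a → push 32,32. Stack: [32, 32]
BINARY_OP // → 32 // 32 = 1. Stack: [1]
STORE_FAST k → k=1. Stack: []
LOAD_FAST_LOAD_FAST k,k → push 1,1. Stack: [1, 1]
BINARY_OP + → 1 + 1 = 2. Stack: [2]
STORE_FAST s → s=2. Stack: []
LOAD_CONST → push 17. Stack: [17]
STORE_FAST k → k=17. Stack: []
LOAD_FAST s → push 2. Stack: [2]
RETURN_VALUE → return 2.

17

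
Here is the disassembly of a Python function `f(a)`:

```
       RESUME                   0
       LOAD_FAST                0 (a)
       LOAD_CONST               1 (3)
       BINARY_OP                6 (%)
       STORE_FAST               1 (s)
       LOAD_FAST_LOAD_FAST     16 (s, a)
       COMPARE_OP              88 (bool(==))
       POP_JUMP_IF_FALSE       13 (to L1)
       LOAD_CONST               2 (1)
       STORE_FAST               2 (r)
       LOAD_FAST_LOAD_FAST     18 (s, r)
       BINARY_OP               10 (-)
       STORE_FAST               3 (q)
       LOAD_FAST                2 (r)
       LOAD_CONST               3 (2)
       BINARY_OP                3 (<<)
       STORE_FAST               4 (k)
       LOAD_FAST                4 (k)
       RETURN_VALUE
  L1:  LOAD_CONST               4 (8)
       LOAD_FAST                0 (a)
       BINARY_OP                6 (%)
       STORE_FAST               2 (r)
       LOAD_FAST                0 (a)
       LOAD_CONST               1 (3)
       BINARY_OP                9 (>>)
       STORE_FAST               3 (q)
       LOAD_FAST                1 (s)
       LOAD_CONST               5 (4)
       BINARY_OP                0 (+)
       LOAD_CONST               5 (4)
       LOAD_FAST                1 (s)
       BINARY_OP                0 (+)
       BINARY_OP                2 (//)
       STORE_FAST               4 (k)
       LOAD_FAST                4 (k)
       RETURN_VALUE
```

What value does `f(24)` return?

1

LOAD_FAST a → push 24. Stack: [24]
LOAD_CONST → push 3. Stack: [24, 3]
BINARY_OP % → 24 % 3 = 0. Stack: [0]
STORE_FAST s → s=0. Stack: []
LOAD_FAST_LOAD_FAST s,a → push 0,24. Stack: [0, 24]
COMPARE_OP bool(==) → 0 vs 24 = False. Stack: [False]
POP_JUMP_IF_FALSE → pop False; jump. Stack: []
LOAD_CONST → push 8. Stack: [8]
LOAD_FAST a → push 24. Stack: [8, 24]
BINARY_OP % → 8 % 24 = 8. Stack: [8]
STORE_FAST r → r=8. Stack: []
LOAD_FAST a → push 24. Stack: [24]
LOAD_CONST → push 3. Stack: [24, 3]
BINARY_OP >> → 24 >> 3 = 3. Stack: [3]
STORE_FAST q → q=3. Stack: []
LOAD_FAST s → push 0. Stack: [0]
LOAD_CONST → push 4. Stack: [0, 4]
BINARY_OP + → 0 + 4 = 4. Stack: [4]
LOAD_CONST → push 4. Stack: [4, 4]
LOAD_FAST s → push 0. Stack: [4, 4, 0]
BINARY_OP + → 4 + 0 = 4. Stack: [4, 4]
BINARY_OP // → 4 // 4 = 1. Stack: [1]
STORE_FAST k → k=1. Stack: []
LOAD_FAST k → push 1. Stack: [1]
RETURN_VALUE → return 1.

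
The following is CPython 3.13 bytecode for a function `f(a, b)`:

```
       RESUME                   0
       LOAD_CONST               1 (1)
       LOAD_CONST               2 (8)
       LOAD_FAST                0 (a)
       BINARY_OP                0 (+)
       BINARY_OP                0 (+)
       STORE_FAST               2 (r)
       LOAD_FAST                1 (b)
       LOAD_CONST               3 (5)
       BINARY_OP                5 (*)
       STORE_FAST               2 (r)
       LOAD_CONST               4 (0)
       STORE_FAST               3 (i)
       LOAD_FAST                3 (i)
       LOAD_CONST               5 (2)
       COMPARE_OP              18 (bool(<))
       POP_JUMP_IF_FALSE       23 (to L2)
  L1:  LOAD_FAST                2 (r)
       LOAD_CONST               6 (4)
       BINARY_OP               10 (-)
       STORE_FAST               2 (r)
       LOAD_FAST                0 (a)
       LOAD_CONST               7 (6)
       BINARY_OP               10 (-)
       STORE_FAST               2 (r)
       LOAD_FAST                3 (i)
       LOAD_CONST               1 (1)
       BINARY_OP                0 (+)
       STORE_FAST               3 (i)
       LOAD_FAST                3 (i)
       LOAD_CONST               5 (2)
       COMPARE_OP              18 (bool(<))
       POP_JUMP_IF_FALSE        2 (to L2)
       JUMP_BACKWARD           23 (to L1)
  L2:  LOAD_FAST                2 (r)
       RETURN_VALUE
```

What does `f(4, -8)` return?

-2

LOAD_CONST → push 1. Stack: [1]
LOAD_CONST → push 8. Stack: [1, 8]
LOAD_FAST a → push 4. Stack: [1, 8, 4]
BINARY_OP + → 8 + 4 = 12. Stack: [1, 12]
BINARY_OP + → 1 + 12 = 13. Stack: [13]
STORE_FAST r → r=13. Stack: []
LOAD_FAST b → push -8. Stack: [-8]
LOAD_CONST → push 5. Stack: [-8, 5]
BINARY_OP * → -8 * 5 = -40. Stack: [-40]
STORE_FAST r → r=-40. Stack: []
LOAD_CONST → push 0. Stack: [0]
STORE_FAST i → i=0. Stack: []
LOAD_FAST i → push 0. Stack: [0]
LOAD_CONST → push 2. Stack: [0, 2]
COMPARE_OP bool(<) → 0 vs 2 = True. Stack: [True]
POP_JUMP_IF_FALSE → pop True; no jump. Stack: []
LOAD_FAST r → push -40. Stack: [-40]
LOAD_CONST → push 4. Stack: [-40, 4]
BINARY_OP - → -40 - 4 = -44. Stack: [-44]
STORE_FAST r → r=-44. Stack: []
LOAD_FAST a → push 4. Stack: [4]
LOAD_CONST → push 6. Stack: [4, 6]
BINARY_OP - → 4 - 6 = -2. Stack: [-2]
STORE_FAST r → r=-2. Stack: []
LOAD_FAST i → push 0. Stack: [0]
LOAD_CONST → push 1. Stack: [0, 1]
BINARY_OP + → 0 + 1 = 1. Stack: [1]
STORE_FAST i → i=1. Stack: []
LOAD_FAST i → push 1. Stack: [1]
LOAD_CONST → push 2. Stack: [1, 2]
COMPARE_OP bool(<) → 1 vs 2 = True. Stack: [True]
POP_JUMP_IF_FALSE → pop True; no jump. Stack: []
LOAD_FAST r → push -2. Stack: [-2]
LOAD_CONST → push 4. Stack: [-2, 4]
BINARY_OP - → -2 - 4 = -6. Stack: [-6]
STORE_FAST r → r=-6. Stack: []
LOAD_FAST a → push 4. Stack: [4]
LOAD_CONST → push 6. Stack: [4, 6]
BINARY_OP - → 4 - 6 = -2. Stack: [-2]
STORE_FAST r → r=-2. Stack: []
LOAD_FAST i → push 1. Stack: [1]
LOAD_CONST → push 1. Stack: [1, 1]
BINARY_OP + → 1 + 1 = 2. Stack: [2]
STORE_FAST i → i=2. Stack: []
LOAD_FAST i → push 2. Stack: [2]
LOAD_CONST → push 2. Stack: [2, 2]
COMPARE_OP bool(<) → 2 vs 2 = False. Stack: [False]
POP_JUMP_IF_FALSE → pop False; jump. Stack: []
LOAD_FAST r → push -2. Stack: [-2]
RETURN_VALUE → return -2.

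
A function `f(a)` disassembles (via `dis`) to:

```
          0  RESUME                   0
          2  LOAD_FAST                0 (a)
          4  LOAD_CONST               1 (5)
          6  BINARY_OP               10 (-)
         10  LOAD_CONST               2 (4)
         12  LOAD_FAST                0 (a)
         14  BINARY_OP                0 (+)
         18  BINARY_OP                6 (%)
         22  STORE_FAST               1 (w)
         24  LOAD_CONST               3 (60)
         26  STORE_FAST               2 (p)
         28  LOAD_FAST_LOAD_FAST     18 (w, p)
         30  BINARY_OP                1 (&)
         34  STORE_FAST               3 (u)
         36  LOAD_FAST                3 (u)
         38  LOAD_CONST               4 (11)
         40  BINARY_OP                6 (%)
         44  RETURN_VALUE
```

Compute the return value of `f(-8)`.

5

LOAD_FAST a → push -8. Stack: [-8]
LOAD_CONST → push 5. Stack: [-8, 5]
BINARY_OP - → -8 - 5 = -13. Stack: [-13]
LOAD_CONST → push 4. Stack: [-13, 4]
LOAD_FAST a → push -8. Stack: [-13, 4, -8]
BINARY_OP + → 4 + -8 = -4. Stack: [-13, -4]
BINARY_OP % → -13 % -4 = -1. Stack: [-1]
STORE_FAST w → w=-1. Stack: []
LOAD_CONST → push 60. Stack: [60]
STORE_FAST p → p=60. Stack: []
LOAD_FAST_LOAD_FAST w,p → push -1,60. Stack: [-1, 60]
BINARY_OP & → -1 & 60 = 60. Stack: [60]
STORE_FAST u → u=60. Stack: []
LOAD_FAST u → push 60. Stack: [60]
LOAD_CONST → push 11. Stack: [60, 11]
BINARY_OP % → 60 % 11 = 5. Stack: [5]
RETURN_VALUE → return 5.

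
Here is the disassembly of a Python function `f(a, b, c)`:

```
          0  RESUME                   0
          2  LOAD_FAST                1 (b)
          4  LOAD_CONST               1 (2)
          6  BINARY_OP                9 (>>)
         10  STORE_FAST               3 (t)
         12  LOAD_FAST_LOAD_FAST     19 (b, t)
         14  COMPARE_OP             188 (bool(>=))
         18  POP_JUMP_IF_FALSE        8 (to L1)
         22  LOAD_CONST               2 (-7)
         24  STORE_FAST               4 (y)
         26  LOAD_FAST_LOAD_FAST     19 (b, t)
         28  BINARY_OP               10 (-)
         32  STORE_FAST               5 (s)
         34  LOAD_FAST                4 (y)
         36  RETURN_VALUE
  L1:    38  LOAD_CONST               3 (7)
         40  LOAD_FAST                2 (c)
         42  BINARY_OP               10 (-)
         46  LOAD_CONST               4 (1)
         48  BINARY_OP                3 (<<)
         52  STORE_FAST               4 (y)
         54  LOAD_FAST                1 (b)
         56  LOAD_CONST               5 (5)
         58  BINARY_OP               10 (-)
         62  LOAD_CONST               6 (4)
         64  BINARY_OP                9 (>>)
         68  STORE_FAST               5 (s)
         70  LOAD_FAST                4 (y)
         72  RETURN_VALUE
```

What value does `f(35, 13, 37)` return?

-7

LOAD_FAST b → push 13. Stack: [13]
LOAD_CONST → push 2. Stack: [13, 2]
BINARY_OP >> → 13 >> 2 = 3. Stack: [3]
STORE_FAST t → t=3. Stack: []
LOAD_FAST_LOAD_FAST b,t → push 13,3. Stack: [13, 3]
COMPARE_OP bool(>=) → 13 vs 3 = True. Stack: [True]
POP_JUMP_IF_FALSE → pop True; no jump. Stack: []
LOAD_CONST → push -7. Stack: [-7]
STORE_FAST y → y=-7. Stack: []
LOAD_FAST_LOAD_FAST b,t → push 13,3. Stack: [13, 3]
BINARY_OP - → 13 - 3 = 10. Stack: [10]
STORE_FAST s → s=10. Stack: []
LOAD_FAST y → push -7. Stack: [-7]
RETURN_VALUE → return -7.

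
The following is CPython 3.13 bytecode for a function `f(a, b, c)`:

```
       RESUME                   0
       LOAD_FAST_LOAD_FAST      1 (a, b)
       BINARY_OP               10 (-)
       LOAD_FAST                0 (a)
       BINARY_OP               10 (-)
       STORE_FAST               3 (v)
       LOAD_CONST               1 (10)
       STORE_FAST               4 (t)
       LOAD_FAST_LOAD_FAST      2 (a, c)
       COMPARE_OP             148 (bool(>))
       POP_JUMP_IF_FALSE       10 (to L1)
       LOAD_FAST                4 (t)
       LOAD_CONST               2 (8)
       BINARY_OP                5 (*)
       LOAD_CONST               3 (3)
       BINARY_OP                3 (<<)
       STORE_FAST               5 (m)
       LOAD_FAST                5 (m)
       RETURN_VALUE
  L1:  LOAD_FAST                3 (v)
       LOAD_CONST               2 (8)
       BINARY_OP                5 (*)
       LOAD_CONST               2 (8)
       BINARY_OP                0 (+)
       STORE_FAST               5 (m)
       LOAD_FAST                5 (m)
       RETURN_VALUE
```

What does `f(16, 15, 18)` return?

LOAD_FAST_LOAD_FAST a,b → push 16,15. Stack: [16, 15]
BINARY_OP - → 16 - 15 = 1. Stack: [1]
LOAD_FAST a → push 16. Stack: [1, 16]
BINARY_OP - → 1 - 16 = -15. Stack: [-15]
STORE_FAST v → v=-15. Stack: []
LOAD_CONST → push 10. Stack: [10]
STORE_FAST t → t=10. Stack: []
LOAD_FAST_LOAD_FAST a,c → push 16,18. Stack: [16, 18]
COMPARE_OP bool(>) → 16 vs 18 = False. Stack: [False]
POP_JUMP_IF_FALSE → pop False; jump. Stack: []
LOAD_FAST v → push -15. Stack: [-15]
LOAD_CONST → push 8. Stack: [-15, 8]
BINARY_OP * → -15 * 8 = -120. Stack: [-120]
LOAD_CONST → push 8. Stack: [-120, 8]
BINARY_OP + → -120 + 8 = -112. Stack: [-112]
STORE_FAST m → m=-112. Stack: []
LOAD_FAST m → push -112. Stack: [-112]
RETURN_VALUE → return -112.

-112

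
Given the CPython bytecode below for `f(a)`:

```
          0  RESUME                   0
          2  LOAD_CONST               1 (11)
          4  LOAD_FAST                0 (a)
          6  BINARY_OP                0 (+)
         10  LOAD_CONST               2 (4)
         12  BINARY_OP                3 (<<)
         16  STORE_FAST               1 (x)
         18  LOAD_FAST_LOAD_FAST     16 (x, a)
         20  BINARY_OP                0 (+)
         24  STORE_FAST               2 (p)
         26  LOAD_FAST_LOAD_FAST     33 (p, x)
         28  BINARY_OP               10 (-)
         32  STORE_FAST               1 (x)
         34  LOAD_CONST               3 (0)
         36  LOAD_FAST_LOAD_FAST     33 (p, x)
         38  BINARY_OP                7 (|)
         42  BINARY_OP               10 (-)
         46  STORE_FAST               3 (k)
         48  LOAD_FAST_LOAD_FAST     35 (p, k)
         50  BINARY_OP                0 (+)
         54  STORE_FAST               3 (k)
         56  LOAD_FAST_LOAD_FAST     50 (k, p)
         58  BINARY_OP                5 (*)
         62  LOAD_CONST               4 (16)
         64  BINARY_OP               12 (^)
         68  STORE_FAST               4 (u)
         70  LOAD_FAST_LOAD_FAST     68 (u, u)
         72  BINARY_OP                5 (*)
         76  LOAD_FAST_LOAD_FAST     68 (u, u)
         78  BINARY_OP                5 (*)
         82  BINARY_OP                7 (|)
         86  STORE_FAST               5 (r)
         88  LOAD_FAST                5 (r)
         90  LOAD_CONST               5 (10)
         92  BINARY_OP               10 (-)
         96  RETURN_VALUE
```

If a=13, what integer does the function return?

LOAD_CONST → push 11. Stack: [11]
LOAD_FAST a → push 13. Stack: [11, 13]
BINARY_OP + → 11 + 13 = 24. Stack: [24]
LOAD_CONST → push 4. Stack: [24, 4]
BINARY_OP << → 24 << 4 = 384. Stack: [384]
STORE_FAST x → x=384. Stack: []
LOAD_FAST_LOAD_FAST x,a → push 384,13. Stack: [384, 13]
BINARY_OP + → 384 + 13 = 397. Stack: [397]
STORE_FAST p → p=397. Stack: []
LOAD_FAST_LOAD_FAST p,x → push 397,384. Stack: [397, 384]
BINARY_OP - → 397 - 384 = 13. Stack: [13]
STORE_FAST x → x=13. Stack: []
LOAD_CONST → push 0. Stack: [0]
LOAD_FAST_LOAD_FAST p,x → push 397,13. Stack: [0, 397, 13]
BINARY_OP | → 397 | 13 = 397. Stack: [0, 397]
BINARY_OP - → 0 - 397 = -397. Stack: [-397]
STORE_FAST k → k=-397. Stack: []
LOAD_FAST_LOAD_FAST p,k → push 397,-397. Stack: [397, -397]
BINARY_OP + → 397 + -397 = 0. Stack: [0]
STORE_FAST k → k=0. Stack: []
LOAD_FAST_LOAD_FAST k,p → push 0,397. Stack: [0, 397]
BINARY_OP * → 0 * 397 = 0. Stack: [0]
LOAD_CONST → push 16. Stack: [0, 16]
BINARY_OP ^ → 0 ^ 16 = 16. Stack: [16]
STORE_FAST u → u=16. Stack: []
LOAD_FAST_LOAD_FAST u,u → push 16,16. Stack: [16, 16]
BINARY_OP * → 16 * 16 = 256. Stack: [256]
LOAD_FAST_LOAD_FAST u,u → push 16,16. Stack: [256, 16, 16]
BINARY_OP * → 16 * 16 = 256. Stack: [256, 256]
BINARY_OP | → 256 | 256 = 256. Stack: [256]
STORE_FAST r → r=256. Stack: []
LOAD_FAST r → push 256. Stack: [256]
LOAD_CONST → push 10. Stack: [256, 10]
BINARY_OP - → 256 - 10 = 246. Stack: [246]
RETURN_VALUE → return 246.

246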